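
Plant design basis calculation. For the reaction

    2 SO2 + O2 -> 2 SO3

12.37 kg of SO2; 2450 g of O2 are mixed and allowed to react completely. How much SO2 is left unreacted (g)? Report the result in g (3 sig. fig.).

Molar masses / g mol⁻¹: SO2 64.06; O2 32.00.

2560 g

n(SO2) = 12.37×1000 / 64.06 = 193.1 mol
n(O2) = 2450 / 32.00 = 76.56 mol
n/ν for SO2 = 193.1/2 = 96.55
n/ν for O2 = 76.56/1 = 76.56
Smallest n/ν is O2 → limiting reagent.
SO2 consumed = (2/1) × 76.56 = 153.1 mol
SO2 remaining = 193.1 − 153.1 = 40.00 mol
mass = 40.00 × 64.06 = 2562 g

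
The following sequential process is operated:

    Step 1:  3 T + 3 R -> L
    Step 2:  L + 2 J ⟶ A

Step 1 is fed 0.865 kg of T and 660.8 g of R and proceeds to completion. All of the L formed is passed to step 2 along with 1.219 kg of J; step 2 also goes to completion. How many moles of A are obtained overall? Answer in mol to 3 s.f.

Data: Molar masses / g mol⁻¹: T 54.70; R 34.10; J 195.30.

Step 1:
n(T) = 0.8650×1000 / 54.70 = 15.81 mol
n(R) = 660.8 / 34.10 = 19.38 mol
n/ν for T = 15.81/3 = 5.270
n/ν for R = 19.38/3 = 6.460
Smallest n/ν is T → limiting reagent.
n(L) produced = (1/3) × 15.81 = 5.270 mol
Step 2:
n(L) available = 5.270 mol
n(J) = 1.219×1000 / 195.30 = 6.242 mol
n/ν for L = 5.270/1 = 5.270
n/ν for J = 6.242/2 = 3.121
Smallest n/ν is J → limiting reagent.
n(A) = (1/2) × 6.242 = 3.121 mol

3.12 mol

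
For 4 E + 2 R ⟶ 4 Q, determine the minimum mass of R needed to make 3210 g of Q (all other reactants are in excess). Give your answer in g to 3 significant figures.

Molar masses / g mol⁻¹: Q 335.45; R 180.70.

n(Q) = 3210 / 335.45 = 9.569 mol
n(R) = (2/4) × 9.569 = 4.785 mol
mass = 4.785 × 180.70 = 864.6 g

865 g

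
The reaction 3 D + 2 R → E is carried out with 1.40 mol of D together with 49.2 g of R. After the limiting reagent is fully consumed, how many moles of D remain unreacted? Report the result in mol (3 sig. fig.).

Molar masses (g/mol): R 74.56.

0.410 mol

n(D) = 1.400 mol
n(R) = 49.20 / 74.56 = 0.6599 mol
n/ν for D = 1.400/3 = 0.4667
n/ν for R = 0.6599/2 = 0.3300
Smallest n/ν is R → limiting reagent.
D consumed = (3/2) × 0.6599 = 0.9899 mol
D remaining = 1.400 − 0.9899 = 0.4101 mol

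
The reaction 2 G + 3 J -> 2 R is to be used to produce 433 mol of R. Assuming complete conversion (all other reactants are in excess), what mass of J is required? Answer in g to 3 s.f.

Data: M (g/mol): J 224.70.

146000 g

n(R) = 433.0 mol
n(J) = (3/2) × 433.0 = 649.5 mol
mass = 649.5 × 224.70 = 145900 g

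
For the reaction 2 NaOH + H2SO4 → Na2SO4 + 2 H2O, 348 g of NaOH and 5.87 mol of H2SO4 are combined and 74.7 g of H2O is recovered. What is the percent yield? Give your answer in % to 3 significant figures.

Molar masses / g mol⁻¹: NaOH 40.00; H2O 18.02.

47.6 %

n(NaOH) = 348.0 / 40.00 = 8.700 mol
n(H2SO4) = 5.870 mol
n/ν → NaOH: 4.350, H2SO4: 5.870; NaOH is limiting.
theoretical n(H2O) = (2/2) × 8.700 = 8.700 mol → 156.8 g
% yield = 74.7 / 156.8 × 100 = 47.64 %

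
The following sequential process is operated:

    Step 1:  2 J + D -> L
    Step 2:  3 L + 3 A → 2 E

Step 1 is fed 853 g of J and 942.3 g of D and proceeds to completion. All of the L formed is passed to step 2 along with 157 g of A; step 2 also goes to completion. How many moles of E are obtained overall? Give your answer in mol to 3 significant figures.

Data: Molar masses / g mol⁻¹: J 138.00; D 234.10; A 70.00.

Step 1:
n(J) = 853.0 / 138.00 = 6.181 mol
n(D) = 942.3 / 234.10 = 4.025 mol
n/ν for J = 6.181/2 = 3.091
n/ν for D = 4.025/1 = 4.025
Smallest n/ν is J → limiting reagent.
n(L) produced = (1/2) × 6.181 = 3.091 mol
Step 2:
n(L) available = 3.091 mol
n(A) = 157.0 / 70.00 = 2.243 mol
n/ν for L = 3.091/3 = 1.030
n/ν for A = 2.243/3 = 0.7477
Smallest n/ν is A → limiting reagent.
n(E) = (2/3) × 2.243 = 1.495 mol

1.50 mol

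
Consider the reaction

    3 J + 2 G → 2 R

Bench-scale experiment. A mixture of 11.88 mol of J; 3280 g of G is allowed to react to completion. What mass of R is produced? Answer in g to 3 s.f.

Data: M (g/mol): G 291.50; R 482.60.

3820 g

n(J) = 11.88 mol
n(G) = 3280 / 291.50 = 11.25 mol
n/ν for J = 11.88/3 = 3.960
n/ν for G = 11.25/2 = 5.625
Smallest n/ν is J → limiting reagent.
n(R) = (2/3) × 11.88 = 7.920 mol
mass = 7.920 × 482.60 = 3822 g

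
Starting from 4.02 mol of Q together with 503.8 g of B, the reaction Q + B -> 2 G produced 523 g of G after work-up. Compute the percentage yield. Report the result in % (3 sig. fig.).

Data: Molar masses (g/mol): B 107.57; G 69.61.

93.4 %

n(Q) = 4.020 mol
n(B) = 503.8 / 107.57 = 4.683 mol
n/ν for Q = 4.020/1 = 4.020
n/ν for B = 4.683/1 = 4.683
Smallest n/ν is Q → limiting reagent.
theoretical n(G) = (2/1) × 4.020 = 8.040 mol → 559.7 g
% yield = 523 / 559.7 × 100 = 93.44 %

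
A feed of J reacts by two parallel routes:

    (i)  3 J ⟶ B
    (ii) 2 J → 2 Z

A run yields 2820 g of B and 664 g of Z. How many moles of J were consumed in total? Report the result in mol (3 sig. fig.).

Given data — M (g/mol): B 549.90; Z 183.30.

19.0 mol

n(B) = 2820 / 549.90 = 5.128 mol
n(Z) = 664 / 183.30 = 3.622 mol
n(J) via (i) = (3/1)×5.128 = 15.38 mol
n(J) via (ii) = (2/2)×3.622 = 3.622 mol
total n(J) = 15.38 + 3.622 = 19.00 mol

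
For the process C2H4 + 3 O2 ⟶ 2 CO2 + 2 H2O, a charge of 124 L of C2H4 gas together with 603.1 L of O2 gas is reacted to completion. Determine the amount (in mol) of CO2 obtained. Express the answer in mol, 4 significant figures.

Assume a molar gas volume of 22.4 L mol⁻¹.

11.07 mol

n(C2H4) = 124.0 / 22.4 = 5.536 mol
n(O2) = 603.1 / 22.4 = 26.92 mol
n/ν for C2H4 = 5.536/1 = 5.536
n/ν for O2 = 26.92/3 = 8.973
Smallest n/ν is C2H4 → limiting reagent.
n(CO2) = (2/1) × 5.536 = 11.07 mol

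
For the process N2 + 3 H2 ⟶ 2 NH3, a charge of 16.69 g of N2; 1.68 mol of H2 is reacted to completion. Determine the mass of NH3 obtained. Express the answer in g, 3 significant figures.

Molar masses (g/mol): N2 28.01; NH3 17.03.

n(N2) = 16.69 / 28.01 = 0.5959 mol
n(H2) = 1.680 mol
n/ν for N2 = 0.5959/1 = 0.5959
n/ν for H2 = 1.680/3 = 0.5600
Smallest n/ν is H2 → limiting reagent.
n(NH3) = (2/3) × 1.680 = 1.120 mol
mass = 1.120 × 17.03 = 19.07 g

19.1 g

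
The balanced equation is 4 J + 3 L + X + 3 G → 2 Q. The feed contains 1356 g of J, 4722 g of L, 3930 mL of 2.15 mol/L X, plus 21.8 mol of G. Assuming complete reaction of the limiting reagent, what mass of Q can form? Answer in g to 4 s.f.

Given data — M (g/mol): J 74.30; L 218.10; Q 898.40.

n(J) = 1356 / 74.30 = 18.25 mol
n(L) = 4722 / 218.10 = 21.65 mol
n(X) = 2.15 × 3930/1000 = 8.450 mol
n(G) = 21.80 mol
n/ν → J: 4.563, L: 7.217, X: 8.450, G: 7.267; J is limiting.
n(Q) = (2/4) × 18.25 = 9.125 mol
mass = 9.125 × 898.40 = 8198 g

8198 g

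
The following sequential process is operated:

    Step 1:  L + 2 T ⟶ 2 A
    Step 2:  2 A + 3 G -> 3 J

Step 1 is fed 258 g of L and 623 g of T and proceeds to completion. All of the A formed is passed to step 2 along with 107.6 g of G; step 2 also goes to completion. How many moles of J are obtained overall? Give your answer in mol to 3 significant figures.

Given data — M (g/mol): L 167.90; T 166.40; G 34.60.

3.11 mol

Step 1:
n(L) = 258.0 / 167.90 = 1.537 mol
n(T) = 623.0 / 166.40 = 3.744 mol
n/ν for L = 1.537/1 = 1.537
n/ν for T = 3.744/2 = 1.872
Smallest n/ν is L → limiting reagent.
n(A) produced = (2/1) × 1.537 = 3.074 mol
Step 2:
n(A) available = 3.074 mol
n(G) = 107.6 / 34.60 = 3.110 mol
n/ν for A = 3.074/2 = 1.537
n/ν for G = 3.110/3 = 1.037
Smallest n/ν is G → limiting reagent.
n(J) = (3/3) × 3.110 = 3.110 mol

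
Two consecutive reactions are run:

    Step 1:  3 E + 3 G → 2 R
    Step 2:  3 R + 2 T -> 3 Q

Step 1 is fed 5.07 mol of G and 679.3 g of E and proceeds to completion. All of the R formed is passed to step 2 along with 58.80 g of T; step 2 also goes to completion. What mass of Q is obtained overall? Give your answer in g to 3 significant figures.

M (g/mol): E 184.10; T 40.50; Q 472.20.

Step 1:
n(G) = 5.070 mol
n(E) = 679.3 / 184.10 = 3.690 mol
n/ν for G = 5.070/3 = 1.690
n/ν for E = 3.690/3 = 1.230
Smallest n/ν is E → limiting reagent.
n(R) produced = (2/3) × 3.690 = 2.460 mol
Step 2:
n(R) available = 2.460 mol
n(T) = 58.80 / 40.50 = 1.452 mol
n/ν for R = 2.460/3 = 0.8200
n/ν for T = 1.452/2 = 0.7260
Smallest n/ν is T → limiting reagent.
n(Q) = (3/2) × 1.452 = 2.178 mol
mass = 2.178 × 472.20 = 1028 g

1030 g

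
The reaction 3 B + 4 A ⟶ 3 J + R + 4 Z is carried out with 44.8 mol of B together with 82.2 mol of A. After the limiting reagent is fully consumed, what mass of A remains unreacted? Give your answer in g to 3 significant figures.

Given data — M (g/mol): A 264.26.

5940 g

n(B) = 44.80 mol
n(A) = 82.20 mol
n/ν → B: 14.93, A: 20.55; B is limiting.
A consumed = (4/3) × 44.80 = 59.73 mol
A remaining = 82.20 − 59.73 = 22.47 mol
mass = 22.47 × 264.26 = 5938 g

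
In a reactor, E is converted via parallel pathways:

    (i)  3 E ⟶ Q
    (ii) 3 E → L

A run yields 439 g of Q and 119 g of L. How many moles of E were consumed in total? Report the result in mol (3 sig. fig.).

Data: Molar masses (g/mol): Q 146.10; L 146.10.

n(Q) = 439 / 146.10 = 3.005 mol
n(L) = 119 / 146.10 = 0.8145 mol
n(E) via (i) = (3/1)×3.005 = 9.015 mol
n(E) via (ii) = (3/1)×0.8145 = 2.444 mol
total n(E) = 9.015 + 2.444 = 11.46 mol

11.5 mol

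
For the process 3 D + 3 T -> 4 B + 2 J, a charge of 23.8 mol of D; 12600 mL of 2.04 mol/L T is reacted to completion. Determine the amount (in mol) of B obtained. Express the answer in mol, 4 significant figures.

31.73 mol

n(D) = 23.80 mol
n(T) = 2.04 × 12600/1000 = 25.70 mol
n/ν for D = 23.80/3 = 7.933
n/ν for T = 25.70/3 = 8.567
Smallest n/ν is D → limiting reagent.
n(B) = (4/3) × 23.80 = 31.73 mol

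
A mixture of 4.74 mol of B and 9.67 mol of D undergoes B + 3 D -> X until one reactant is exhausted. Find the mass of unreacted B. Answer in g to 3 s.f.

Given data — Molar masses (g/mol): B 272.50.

n(B) = 4.740 mol
n(D) = 9.670 mol
n/ν → B: 4.740, D: 3.223; D is limiting.
B consumed = (1/3) × 9.670 = 3.223 mol
B remaining = 4.740 − 3.223 = 1.517 mol
mass = 1.517 × 272.50 = 413.4 g

413 g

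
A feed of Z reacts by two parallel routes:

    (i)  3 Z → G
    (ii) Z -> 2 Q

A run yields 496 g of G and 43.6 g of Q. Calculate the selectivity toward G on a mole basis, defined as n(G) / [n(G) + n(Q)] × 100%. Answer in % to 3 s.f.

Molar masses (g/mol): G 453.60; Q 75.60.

n(G) = 496 / 453.60 = 1.093 mol
n(Q) = 43.6 / 75.60 = 0.5767 mol
selectivity = 1.093/(1.093+0.5767) × 100 = 65.46 %

65.5 %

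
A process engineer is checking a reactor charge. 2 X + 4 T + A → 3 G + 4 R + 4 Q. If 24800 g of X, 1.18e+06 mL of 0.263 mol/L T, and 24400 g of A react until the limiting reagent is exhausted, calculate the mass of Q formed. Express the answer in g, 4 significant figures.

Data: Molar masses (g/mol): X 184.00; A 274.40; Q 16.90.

4556 g

n(X) = 24800 / 184.00 = 134.8 mol
n(T) = 0.263 × 1.18e+06/1000 = 310.3 mol
n(A) = 24400 / 274.40 = 88.92 mol
n/ν for X = 134.8/2 = 67.40
n/ν for T = 310.3/4 = 77.58
n/ν for A = 88.92/1 = 88.92
Smallest n/ν is X → limiting reagent.
n(Q) = (4/2) × 134.8 = 269.6 mol
mass = 269.6 × 16.90 = 4556 g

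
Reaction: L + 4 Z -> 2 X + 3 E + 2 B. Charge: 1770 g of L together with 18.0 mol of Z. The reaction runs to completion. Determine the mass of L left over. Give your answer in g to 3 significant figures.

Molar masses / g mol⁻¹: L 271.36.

n(L) = 1770 / 271.36 = 6.523 mol
n(Z) = 18.00 mol
n/ν for L = 6.523/1 = 6.523
n/ν for Z = 18.00/4 = 4.500
Smallest n/ν is Z → limiting reagent.
L consumed = (1/4) × 18.00 = 4.500 mol
L remaining = 6.523 − 4.500 = 2.023 mol
mass = 2.023 × 271.36 = 549.0 g

549 g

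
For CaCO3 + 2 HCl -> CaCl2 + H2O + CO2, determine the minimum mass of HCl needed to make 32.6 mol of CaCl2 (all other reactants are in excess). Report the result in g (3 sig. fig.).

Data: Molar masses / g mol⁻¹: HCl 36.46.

2380 g

n(CaCl2) = 32.60 mol
n(HCl) = (2/1) × 32.60 = 65.20 mol
mass = 65.20 × 36.46 = 2377 g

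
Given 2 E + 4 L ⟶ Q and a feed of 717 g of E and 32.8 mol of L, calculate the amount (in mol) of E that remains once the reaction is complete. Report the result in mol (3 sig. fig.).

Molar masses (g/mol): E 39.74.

n(E) = 717.0 / 39.74 = 18.04 mol
n(L) = 32.80 mol
n/ν for E = 18.04/2 = 9.020
n/ν for L = 32.80/4 = 8.200
Smallest n/ν is L → limiting reagent.
E consumed = (2/4) × 32.80 = 16.40 mol
E remaining = 18.04 − 16.40 = 1.640 mol

1.64 mol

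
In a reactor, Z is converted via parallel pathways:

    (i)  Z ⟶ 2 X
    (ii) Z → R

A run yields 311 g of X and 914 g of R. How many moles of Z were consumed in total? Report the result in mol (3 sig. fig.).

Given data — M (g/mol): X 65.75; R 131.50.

9.32 mol

n(X) = 311 / 65.75 = 4.730 mol
n(R) = 914 / 131.50 = 6.951 mol
n(Z) via (i) = (1/2)×4.730 = 2.365 mol
n(Z) via (ii) = (1/1)×6.951 = 6.951 mol
total n(Z) = 2.365 + 6.951 = 9.316 mol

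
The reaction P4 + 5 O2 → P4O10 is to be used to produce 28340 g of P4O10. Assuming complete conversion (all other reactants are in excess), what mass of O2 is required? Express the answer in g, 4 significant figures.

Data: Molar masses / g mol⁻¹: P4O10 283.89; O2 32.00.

15970 g

n(P4O10) = 28340 / 283.89 = 99.83 mol
n(O2) = (5/1) × 99.83 = 499.2 mol
mass = 499.2 × 32.00 = 15970 g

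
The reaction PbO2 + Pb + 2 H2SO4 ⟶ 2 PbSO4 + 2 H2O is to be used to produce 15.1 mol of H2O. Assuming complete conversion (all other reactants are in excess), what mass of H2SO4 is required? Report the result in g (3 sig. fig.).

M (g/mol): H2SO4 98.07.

n(H2O) = 15.10 mol
n(H2SO4) = (2/2) × 15.10 = 15.10 mol
mass = 15.10 × 98.07 = 1481 g

1480 g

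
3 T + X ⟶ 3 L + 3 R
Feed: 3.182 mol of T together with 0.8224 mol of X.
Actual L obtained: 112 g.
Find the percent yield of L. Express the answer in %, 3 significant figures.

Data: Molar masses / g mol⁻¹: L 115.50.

n(T) = 3.182 mol
n(X) = 0.8224 mol
n/ν → T: 1.061, X: 0.8224; X is limiting.
theoretical n(L) = (3/1) × 0.8224 = 2.467 mol → 284.9 g
% yield = 112 / 284.9 × 100 = 39.31 %

39.3 %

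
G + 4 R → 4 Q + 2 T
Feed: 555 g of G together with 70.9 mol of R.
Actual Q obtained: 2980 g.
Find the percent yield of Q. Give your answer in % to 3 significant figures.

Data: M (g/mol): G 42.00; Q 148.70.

37.9 %

n(G) = 555.0 / 42.00 = 13.21 mol
n(R) = 70.90 mol
n/ν for G = 13.21/1 = 13.21
n/ν for R = 70.90/4 = 17.73
Smallest n/ν is G → limiting reagent.
theoretical n(Q) = (4/1) × 13.21 = 52.84 mol → 7857 g
% yield = 2980 / 7857 × 100 = 37.93 %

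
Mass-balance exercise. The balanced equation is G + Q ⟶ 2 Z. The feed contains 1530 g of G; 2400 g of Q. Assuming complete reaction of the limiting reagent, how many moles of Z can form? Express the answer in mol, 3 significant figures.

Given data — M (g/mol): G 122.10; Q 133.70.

n(G) = 1530 / 122.10 = 12.53 mol
n(Q) = 2400 / 133.70 = 17.95 mol
n/ν for G = 12.53/1 = 12.53
n/ν for Q = 17.95/1 = 17.95
Smallest n/ν is G → limiting reagent.
n(Z) = (2/1) × 12.53 = 25.06 mol

25.1 mol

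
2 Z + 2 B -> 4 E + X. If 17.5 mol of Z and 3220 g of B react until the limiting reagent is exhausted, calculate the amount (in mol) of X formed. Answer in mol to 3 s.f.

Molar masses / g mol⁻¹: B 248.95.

n(Z) = 17.50 mol
n(B) = 3220 / 248.95 = 12.93 mol
n/ν → Z: 8.750, B: 6.465; B is limiting.
n(X) = (1/2) × 12.93 = 6.465 mol

6.47 mol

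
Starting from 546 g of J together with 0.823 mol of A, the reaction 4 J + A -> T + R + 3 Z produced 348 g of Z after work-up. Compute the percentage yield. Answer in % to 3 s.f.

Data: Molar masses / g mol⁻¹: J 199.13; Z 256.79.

65.9 %

n(J) = 546.0 / 199.13 = 2.742 mol
n(A) = 0.8230 mol
n/ν → J: 0.6855, A: 0.8230; J is limiting.
theoretical n(Z) = (3/4) × 2.742 = 2.057 mol → 528.2 g
% yield = 348 / 528.2 × 100 = 65.88 %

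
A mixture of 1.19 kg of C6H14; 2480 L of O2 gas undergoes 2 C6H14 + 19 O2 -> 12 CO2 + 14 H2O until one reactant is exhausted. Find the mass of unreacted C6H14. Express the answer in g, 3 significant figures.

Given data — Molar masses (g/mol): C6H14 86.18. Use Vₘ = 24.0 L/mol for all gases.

n(C6H14) = 1.190×1000 / 86.18 = 13.81 mol
n(O2) = 2480 / 24.0 = 103.3 mol
n/ν for C6H14 = 13.81/2 = 6.905
n/ν for O2 = 103.3/19 = 5.437
Smallest n/ν is O2 → limiting reagent.
C6H14 consumed = (2/19) × 103.3 = 10.87 mol
C6H14 remaining = 13.81 − 10.87 = 2.940 mol
mass = 2.940 × 86.18 = 253.4 g

253 g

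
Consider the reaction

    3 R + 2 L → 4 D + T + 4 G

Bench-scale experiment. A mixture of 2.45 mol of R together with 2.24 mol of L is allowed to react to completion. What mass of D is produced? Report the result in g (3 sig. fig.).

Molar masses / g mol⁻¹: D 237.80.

777 g

n(R) = 2.450 mol
n(L) = 2.240 mol
n/ν for R = 2.450/3 = 0.8167
n/ν for L = 2.240/2 = 1.120
Smallest n/ν is R → limiting reagent.
n(D) = (4/3) × 2.450 = 3.267 mol
mass = 3.267 × 237.80 = 776.9 g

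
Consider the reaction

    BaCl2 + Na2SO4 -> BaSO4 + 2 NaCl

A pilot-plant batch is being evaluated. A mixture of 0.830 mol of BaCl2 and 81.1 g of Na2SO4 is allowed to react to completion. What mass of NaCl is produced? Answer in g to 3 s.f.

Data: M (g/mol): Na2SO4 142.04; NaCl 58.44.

n(BaCl2) = 0.8300 mol
n(Na2SO4) = 81.10 / 142.04 = 0.5710 mol
n/ν → BaCl2: 0.8300, Na2SO4: 0.5710; Na2SO4 is limiting.
n(NaCl) = (2/1) × 0.5710 = 1.142 mol
mass = 1.142 × 58.44 = 66.74 g

66.7 g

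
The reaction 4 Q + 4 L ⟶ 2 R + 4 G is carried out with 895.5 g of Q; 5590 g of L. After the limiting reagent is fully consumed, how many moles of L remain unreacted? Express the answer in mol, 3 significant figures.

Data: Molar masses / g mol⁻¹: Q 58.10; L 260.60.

6.04 mol

n(Q) = 895.5 / 58.10 = 15.41 mol
n(L) = 5590 / 260.60 = 21.45 mol
n/ν → Q: 3.853, L: 5.363; Q is limiting.
L consumed = (4/4) × 15.41 = 15.41 mol
L remaining = 21.45 − 15.41 = 6.040 mol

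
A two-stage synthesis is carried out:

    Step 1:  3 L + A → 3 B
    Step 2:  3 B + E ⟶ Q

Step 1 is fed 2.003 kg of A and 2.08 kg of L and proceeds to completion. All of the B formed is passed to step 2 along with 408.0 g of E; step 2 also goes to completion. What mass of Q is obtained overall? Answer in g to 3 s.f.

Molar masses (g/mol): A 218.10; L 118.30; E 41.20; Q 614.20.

3600 g

Step 1:
n(A) = 2.003×1000 / 218.10 = 9.184 mol
n(L) = 2.080×1000 / 118.30 = 17.58 mol
n/ν for A = 9.184/1 = 9.184
n/ν for L = 17.58/3 = 5.860
Smallest n/ν is L → limiting reagent.
n(B) produced = (3/3) × 17.58 = 17.58 mol
Step 2:
n(B) available = 17.58 mol
n(E) = 408.0 / 41.20 = 9.903 mol
n/ν for B = 17.58/3 = 5.860
n/ν for E = 9.903/1 = 9.903
Smallest n/ν is B → limiting reagent.
n(Q) = (1/3) × 17.58 = 5.860 mol
mass = 5.860 × 614.20 = 3599 g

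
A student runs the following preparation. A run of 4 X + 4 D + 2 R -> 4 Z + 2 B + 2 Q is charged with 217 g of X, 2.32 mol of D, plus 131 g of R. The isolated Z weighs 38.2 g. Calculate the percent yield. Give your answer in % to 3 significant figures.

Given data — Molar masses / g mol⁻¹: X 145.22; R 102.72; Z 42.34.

60.4 %

n(X) = 217.0 / 145.22 = 1.494 mol
n(D) = 2.320 mol
n(R) = 131.0 / 102.72 = 1.275 mol
n/ν → X: 0.3735, D: 0.5800, R: 0.6375; X is limiting.
theoretical n(Z) = (4/4) × 1.494 = 1.494 mol → 63.26 g
% yield = 38.2 / 63.26 × 100 = 60.39 %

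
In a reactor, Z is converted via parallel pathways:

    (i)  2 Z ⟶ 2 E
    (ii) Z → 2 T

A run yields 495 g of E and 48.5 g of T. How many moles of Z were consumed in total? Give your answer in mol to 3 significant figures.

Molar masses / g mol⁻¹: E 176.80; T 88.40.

n(E) = 495 / 176.80 = 2.800 mol
n(T) = 48.5 / 88.40 = 0.5486 mol
n(Z) via (i) = (2/2)×2.800 = 2.800 mol
n(Z) via (ii) = (1/2)×0.5486 = 0.2743 mol
total n(Z) = 2.800 + 0.2743 = 3.074 mol

3.07 mol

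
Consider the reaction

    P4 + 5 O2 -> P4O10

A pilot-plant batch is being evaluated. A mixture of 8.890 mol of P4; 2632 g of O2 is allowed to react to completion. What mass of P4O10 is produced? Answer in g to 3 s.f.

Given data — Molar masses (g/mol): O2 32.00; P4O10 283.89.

2520 g

n(P4) = 8.890 mol
n(O2) = 2632 / 32.00 = 82.25 mol
n/ν for P4 = 8.890/1 = 8.890
n/ν for O2 = 82.25/5 = 16.45
Smallest n/ν is P4 → limiting reagent.
n(P4O10) = (1/1) × 8.890 = 8.890 mol
mass = 8.890 × 283.89 = 2524 g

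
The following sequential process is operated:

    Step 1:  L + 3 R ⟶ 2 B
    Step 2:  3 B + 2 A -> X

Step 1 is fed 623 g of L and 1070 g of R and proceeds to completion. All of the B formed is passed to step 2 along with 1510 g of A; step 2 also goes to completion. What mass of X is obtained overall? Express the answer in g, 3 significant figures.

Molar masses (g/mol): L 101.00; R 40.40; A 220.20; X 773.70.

Step 1:
n(L) = 623.0 / 101.00 = 6.168 mol
n(R) = 1070 / 40.40 = 26.49 mol
n/ν for L = 6.168/1 = 6.168
n/ν for R = 26.49/3 = 8.830
Smallest n/ν is L → limiting reagent.
n(B) produced = (2/1) × 6.168 = 12.34 mol
Step 2:
n(B) available = 12.34 mol
n(A) = 1510 / 220.20 = 6.857 mol
n/ν for B = 12.34/3 = 4.113
n/ν for A = 6.857/2 = 3.429
Smallest n/ν is A → limiting reagent.
n(X) = (1/2) × 6.857 = 3.429 mol
mass = 3.429 × 773.70 = 2653 g

2650 g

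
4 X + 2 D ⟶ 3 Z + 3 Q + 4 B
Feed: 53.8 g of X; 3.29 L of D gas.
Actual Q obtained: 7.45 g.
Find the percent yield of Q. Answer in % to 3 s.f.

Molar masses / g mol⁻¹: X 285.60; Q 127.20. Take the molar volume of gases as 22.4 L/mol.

n(X) = 53.80 / 285.60 = 0.1884 mol
n(D) = 3.290 / 22.4 = 0.1469 mol
n/ν for X = 0.1884/4 = 0.04710
n/ν for D = 0.1469/2 = 0.07345
Smallest n/ν is X → limiting reagent.
theoretical n(Q) = (3/4) × 0.1884 = 0.1413 mol → 17.97 g
% yield = 7.45 / 17.97 × 100 = 41.46 %

41.5 %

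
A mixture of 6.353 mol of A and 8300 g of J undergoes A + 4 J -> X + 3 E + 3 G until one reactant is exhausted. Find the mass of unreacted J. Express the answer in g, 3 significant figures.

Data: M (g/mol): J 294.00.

829 g

n(A) = 6.353 mol
n(J) = 8300 / 294.00 = 28.23 mol
n/ν for A = 6.353/1 = 6.353
n/ν for J = 28.23/4 = 7.058
Smallest n/ν is A → limiting reagent.
J consumed = (4/1) × 6.353 = 25.41 mol
J remaining = 28.23 − 25.41 = 2.820 mol
mass = 2.820 × 294.00 = 829.1 g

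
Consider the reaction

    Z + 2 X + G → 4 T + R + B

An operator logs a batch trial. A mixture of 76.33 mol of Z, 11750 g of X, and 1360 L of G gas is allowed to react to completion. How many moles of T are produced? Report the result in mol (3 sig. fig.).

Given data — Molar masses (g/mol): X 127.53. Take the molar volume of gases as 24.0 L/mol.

184 mol

n(Z) = 76.33 mol
n(X) = 11750 / 127.53 = 92.14 mol
n(G) = 1360 / 24.0 = 56.67 mol
n/ν → Z: 76.33, X: 46.07, G: 56.67; X is limiting.
n(T) = (4/2) × 92.14 = 184.3 mol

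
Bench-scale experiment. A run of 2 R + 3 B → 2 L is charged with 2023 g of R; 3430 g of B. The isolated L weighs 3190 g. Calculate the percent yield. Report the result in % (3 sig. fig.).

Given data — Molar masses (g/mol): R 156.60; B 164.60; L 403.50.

61.2 %

n(R) = 2023 / 156.60 = 12.92 mol
n(B) = 3430 / 164.60 = 20.84 mol
n/ν for R = 12.92/2 = 6.460
n/ν for B = 20.84/3 = 6.947
Smallest n/ν is R → limiting reagent.
theoretical n(L) = (2/2) × 12.92 = 12.92 mol → 5213 g
% yield = 3190 / 5213 × 100 = 61.19 %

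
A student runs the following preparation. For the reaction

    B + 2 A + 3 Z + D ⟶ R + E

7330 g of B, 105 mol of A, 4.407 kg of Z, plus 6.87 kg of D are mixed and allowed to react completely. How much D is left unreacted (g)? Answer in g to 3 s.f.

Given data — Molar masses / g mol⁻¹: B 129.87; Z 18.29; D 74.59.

2950 g

n(B) = 7330 / 129.87 = 56.44 mol
n(A) = 105.0 mol
n(Z) = 4.407×1000 / 18.29 = 241.0 mol
n(D) = 6.870×1000 / 74.59 = 92.10 mol
n/ν → B: 56.44, A: 52.50, Z: 80.33, D: 92.10; A is limiting.
D consumed = (1/2) × 105.0 = 52.50 mol
D remaining = 92.10 − 52.50 = 39.60 mol
mass = 39.60 × 74.59 = 2954 g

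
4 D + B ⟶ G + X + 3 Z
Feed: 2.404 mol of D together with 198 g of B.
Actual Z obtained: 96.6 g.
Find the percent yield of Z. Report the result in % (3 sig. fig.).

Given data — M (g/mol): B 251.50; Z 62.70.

n(D) = 2.404 mol
n(B) = 198.0 / 251.50 = 0.7873 mol
n/ν → D: 0.6010, B: 0.7873; D is limiting.
theoretical n(Z) = (3/4) × 2.404 = 1.803 mol → 113.0 g
% yield = 96.6 / 113.0 × 100 = 85.49 %

85.5 %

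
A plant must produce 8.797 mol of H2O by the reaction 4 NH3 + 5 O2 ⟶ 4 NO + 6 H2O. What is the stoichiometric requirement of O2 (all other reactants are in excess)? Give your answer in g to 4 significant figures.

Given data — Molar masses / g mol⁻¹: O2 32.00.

234.6 g

n(H2O) = 8.797 mol
n(O2) = (5/6) × 8.797 = 7.331 mol
mass = 7.331 × 32.00 = 234.6 g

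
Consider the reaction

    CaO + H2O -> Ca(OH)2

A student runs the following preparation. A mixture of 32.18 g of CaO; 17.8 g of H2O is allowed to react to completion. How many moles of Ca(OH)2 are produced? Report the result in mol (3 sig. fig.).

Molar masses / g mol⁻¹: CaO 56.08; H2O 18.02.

n(CaO) = 32.18 / 56.08 = 0.5738 mol
n(H2O) = 17.80 / 18.02 = 0.9878 mol
n/ν for CaO = 0.5738/1 = 0.5738
n/ν for H2O = 0.9878/1 = 0.9878
Smallest n/ν is CaO → limiting reagent.
n(Ca(OH)2) = (1/1) × 0.5738 = 0.5738 mol

0.574 mol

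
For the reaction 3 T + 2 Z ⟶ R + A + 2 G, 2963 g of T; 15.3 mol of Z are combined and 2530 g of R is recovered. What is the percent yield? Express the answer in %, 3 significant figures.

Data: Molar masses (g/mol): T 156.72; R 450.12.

n(T) = 2963 / 156.72 = 18.91 mol
n(Z) = 15.30 mol
n/ν → T: 6.303, Z: 7.650; T is limiting.
theoretical n(R) = (1/3) × 18.91 = 6.303 mol → 2837 g
% yield = 2530 / 2837 × 100 = 89.18 %

89.2 %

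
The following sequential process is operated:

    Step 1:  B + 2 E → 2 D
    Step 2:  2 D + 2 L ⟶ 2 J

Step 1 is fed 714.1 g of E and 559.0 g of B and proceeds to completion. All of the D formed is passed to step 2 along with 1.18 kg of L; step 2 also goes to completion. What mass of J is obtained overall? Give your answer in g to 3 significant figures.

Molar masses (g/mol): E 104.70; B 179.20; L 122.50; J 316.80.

Step 1:
n(E) = 714.1 / 104.70 = 6.820 mol
n(B) = 559.0 / 179.20 = 3.119 mol
n/ν for E = 6.820/2 = 3.410
n/ν for B = 3.119/1 = 3.119
Smallest n/ν is B → limiting reagent.
n(D) produced = (2/1) × 3.119 = 6.238 mol
Step 2:
n(D) available = 6.238 mol
n(L) = 1.180×1000 / 122.50 = 9.633 mol
n/ν for D = 6.238/2 = 3.119
n/ν for L = 9.633/2 = 4.817
Smallest n/ν is D → limiting reagent.
n(J) = (2/2) × 6.238 = 6.238 mol
mass = 6.238 × 316.80 = 1976 g

1980 g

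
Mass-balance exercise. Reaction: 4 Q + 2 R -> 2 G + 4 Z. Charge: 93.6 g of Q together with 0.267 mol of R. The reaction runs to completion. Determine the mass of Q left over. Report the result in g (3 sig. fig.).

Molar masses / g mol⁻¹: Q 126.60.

26.0 g

n(Q) = 93.60 / 126.60 = 0.7393 mol
n(R) = 0.2670 mol
n/ν for Q = 0.7393/4 = 0.1848
n/ν for R = 0.2670/2 = 0.1335
Smallest n/ν is R → limiting reagent.
Q consumed = (4/2) × 0.2670 = 0.5340 mol
Q remaining = 0.7393 − 0.5340 = 0.2053 mol
mass = 0.2053 × 126.60 = 25.99 g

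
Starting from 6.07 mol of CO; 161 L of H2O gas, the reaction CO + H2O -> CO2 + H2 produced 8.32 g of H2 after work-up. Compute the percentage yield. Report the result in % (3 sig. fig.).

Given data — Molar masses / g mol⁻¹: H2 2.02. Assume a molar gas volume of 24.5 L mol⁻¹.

n(CO) = 6.070 mol
n(H2O) = 161.0 / 24.5 = 6.571 mol
n/ν → CO: 6.070, H2O: 6.571; CO is limiting.
theoretical n(H2) = (1/1) × 6.070 = 6.070 mol → 12.26 g
% yield = 8.32 / 12.26 × 100 = 67.86 %

67.9 %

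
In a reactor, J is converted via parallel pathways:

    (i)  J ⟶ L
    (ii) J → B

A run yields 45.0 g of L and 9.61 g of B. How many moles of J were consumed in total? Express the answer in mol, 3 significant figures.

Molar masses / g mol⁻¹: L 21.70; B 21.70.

n(L) = 45.0 / 21.70 = 2.074 mol
n(B) = 9.61 / 21.70 = 0.4429 mol
n(J) via (i) = (1/1)×2.074 = 2.074 mol
n(J) via (ii) = (1/1)×0.4429 = 0.4429 mol
total n(J) = 2.074 + 0.4429 = 2.517 mol

2.52 mol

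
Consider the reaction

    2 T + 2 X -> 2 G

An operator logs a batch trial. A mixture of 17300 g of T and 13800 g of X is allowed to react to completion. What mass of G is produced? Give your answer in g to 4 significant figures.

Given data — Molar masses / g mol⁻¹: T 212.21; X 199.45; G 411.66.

n(T) = 17300 / 212.21 = 81.52 mol
n(X) = 13800 / 199.45 = 69.19 mol
n/ν for T = 81.52/2 = 40.76
n/ν for X = 69.19/2 = 34.60
Smallest n/ν is X → limiting reagent.
n(G) = (2/2) × 69.19 = 69.19 mol
mass = 69.19 × 411.66 = 28480 g

28480 g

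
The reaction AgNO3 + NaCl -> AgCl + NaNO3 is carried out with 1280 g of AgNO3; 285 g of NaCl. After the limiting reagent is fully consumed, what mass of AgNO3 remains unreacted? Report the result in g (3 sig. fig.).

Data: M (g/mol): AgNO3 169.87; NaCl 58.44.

n(AgNO3) = 1280 / 169.87 = 7.535 mol
n(NaCl) = 285.0 / 58.44 = 4.877 mol
n/ν for AgNO3 = 7.535/1 = 7.535
n/ν for NaCl = 4.877/1 = 4.877
Smallest n/ν is NaCl → limiting reagent.
AgNO3 consumed = (1/1) × 4.877 = 4.877 mol
AgNO3 remaining = 7.535 − 4.877 = 2.658 mol
mass = 2.658 × 169.87 = 451.5 g

452 g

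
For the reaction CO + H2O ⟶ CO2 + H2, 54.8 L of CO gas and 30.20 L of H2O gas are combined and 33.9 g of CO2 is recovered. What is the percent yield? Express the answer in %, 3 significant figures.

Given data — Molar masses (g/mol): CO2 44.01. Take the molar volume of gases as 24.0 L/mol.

61.2 %

n(CO) = 54.80 / 24.0 = 2.283 mol
n(H2O) = 30.20 / 24.0 = 1.258 mol
n/ν for CO = 2.283/1 = 2.283
n/ν for H2O = 1.258/1 = 1.258
Smallest n/ν is H2O → limiting reagent.
theoretical n(CO2) = (1/1) × 1.258 = 1.258 mol → 55.36 g
% yield = 33.9 / 55.36 × 100 = 61.24 %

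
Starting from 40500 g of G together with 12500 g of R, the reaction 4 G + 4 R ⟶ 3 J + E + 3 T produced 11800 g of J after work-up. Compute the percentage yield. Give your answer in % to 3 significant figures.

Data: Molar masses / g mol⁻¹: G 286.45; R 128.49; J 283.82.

n(G) = 40500 / 286.45 = 141.4 mol
n(R) = 12500 / 128.49 = 97.28 mol
n/ν for G = 141.4/4 = 35.35
n/ν for R = 97.28/4 = 24.32
Smallest n/ν is R → limiting reagent.
theoretical n(J) = (3/4) × 97.28 = 72.96 mol → 20710 g
% yield = 11800 / 20710 × 100 = 56.98 %

57.0 %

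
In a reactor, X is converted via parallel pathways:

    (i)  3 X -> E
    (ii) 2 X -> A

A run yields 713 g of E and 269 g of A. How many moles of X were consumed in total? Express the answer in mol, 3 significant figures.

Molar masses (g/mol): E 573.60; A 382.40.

5.14 mol

n(E) = 713 / 573.60 = 1.243 mol
n(A) = 269 / 382.40 = 0.7035 mol
n(X) via (i) = (3/1)×1.243 = 3.729 mol
n(X) via (ii) = (2/1)×0.7035 = 1.407 mol
total n(X) = 3.729 + 1.407 = 5.136 mol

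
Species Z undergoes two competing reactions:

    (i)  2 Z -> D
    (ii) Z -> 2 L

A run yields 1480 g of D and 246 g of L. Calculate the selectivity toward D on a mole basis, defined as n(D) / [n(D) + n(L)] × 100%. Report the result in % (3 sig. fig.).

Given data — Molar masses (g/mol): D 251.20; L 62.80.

n(D) = 1480 / 251.20 = 5.892 mol
n(L) = 246 / 62.80 = 3.917 mol
selectivity = 5.892/(5.892+3.917) × 100 = 60.07 %

60.1 %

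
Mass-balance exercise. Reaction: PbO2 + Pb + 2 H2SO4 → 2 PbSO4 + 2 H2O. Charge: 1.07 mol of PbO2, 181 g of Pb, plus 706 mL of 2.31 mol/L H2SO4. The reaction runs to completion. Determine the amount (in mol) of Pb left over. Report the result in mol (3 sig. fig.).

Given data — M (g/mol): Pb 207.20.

0.0581 mol

n(PbO2) = 1.070 mol
n(Pb) = 181.0 / 207.20 = 0.8736 mol
n(H2SO4) = 2.31 × 706.0/1000 = 1.631 mol
n/ν for PbO2 = 1.070/1 = 1.070
n/ν for Pb = 0.8736/1 = 0.8736
n/ν for H2SO4 = 1.631/2 = 0.8155
Smallest n/ν is H2SO4 → limiting reagent.
Pb consumed = (1/2) × 1.631 = 0.8155 mol
Pb remaining = 0.8736 − 0.8155 = 0.05810 mol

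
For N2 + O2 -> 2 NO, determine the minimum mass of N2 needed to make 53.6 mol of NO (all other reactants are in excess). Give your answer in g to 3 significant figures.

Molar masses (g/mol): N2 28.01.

n(NO) = 53.60 mol
n(N2) = (1/2) × 53.60 = 26.80 mol
mass = 26.80 × 28.01 = 750.7 g

751 g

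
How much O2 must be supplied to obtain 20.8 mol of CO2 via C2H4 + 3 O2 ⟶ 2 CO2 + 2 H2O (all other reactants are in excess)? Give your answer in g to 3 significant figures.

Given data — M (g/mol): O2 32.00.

n(CO2) = 20.80 mol
n(O2) = (3/2) × 20.80 = 31.20 mol
mass = 31.20 × 32.00 = 998.4 g

998 g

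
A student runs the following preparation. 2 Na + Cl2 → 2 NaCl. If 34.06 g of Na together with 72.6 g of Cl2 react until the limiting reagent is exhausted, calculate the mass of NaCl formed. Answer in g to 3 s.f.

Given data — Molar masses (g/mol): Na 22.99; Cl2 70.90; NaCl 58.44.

86.6 g

n(Na) = 34.06 / 22.99 = 1.482 mol
n(Cl2) = 72.60 / 70.90 = 1.024 mol
n/ν for Na = 1.482/2 = 0.7410
n/ν for Cl2 = 1.024/1 = 1.024
Smallest n/ν is Na → limiting reagent.
n(NaCl) = (2/2) × 1.482 = 1.482 mol
mass = 1.482 × 58.44 = 86.61 g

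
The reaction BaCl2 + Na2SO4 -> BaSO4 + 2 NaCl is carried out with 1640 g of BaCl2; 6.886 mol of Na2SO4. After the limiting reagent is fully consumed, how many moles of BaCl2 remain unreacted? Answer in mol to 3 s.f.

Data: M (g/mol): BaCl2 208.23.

n(BaCl2) = 1640 / 208.23 = 7.876 mol
n(Na2SO4) = 6.886 mol
n/ν for BaCl2 = 7.876/1 = 7.876
n/ν for Na2SO4 = 6.886/1 = 6.886
Smallest n/ν is Na2SO4 → limiting reagent.
BaCl2 consumed = (1/1) × 6.886 = 6.886 mol
BaCl2 remaining = 7.876 − 6.886 = 0.9900 mol

0.990 mol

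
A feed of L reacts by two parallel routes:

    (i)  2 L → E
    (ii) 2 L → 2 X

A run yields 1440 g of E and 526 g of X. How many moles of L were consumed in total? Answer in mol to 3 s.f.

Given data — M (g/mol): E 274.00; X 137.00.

14.4 mol

n(E) = 1440 / 274.00 = 5.255 mol
n(X) = 526 / 137.00 = 3.839 mol
n(L) via (i) = (2/1)×5.255 = 10.51 mol
n(L) via (ii) = (2/2)×3.839 = 3.839 mol
total n(L) = 10.51 + 3.839 = 14.35 mol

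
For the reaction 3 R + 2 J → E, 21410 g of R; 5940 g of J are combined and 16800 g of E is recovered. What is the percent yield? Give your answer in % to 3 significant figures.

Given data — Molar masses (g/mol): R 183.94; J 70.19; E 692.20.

62.6 %

n(R) = 21410 / 183.94 = 116.4 mol
n(J) = 5940 / 70.19 = 84.63 mol
n/ν for R = 116.4/3 = 38.80
n/ν for J = 84.63/2 = 42.32
Smallest n/ν is R → limiting reagent.
theoretical n(E) = (1/3) × 116.4 = 38.80 mol → 26860 g
% yield = 16800 / 26860 × 100 = 62.55 %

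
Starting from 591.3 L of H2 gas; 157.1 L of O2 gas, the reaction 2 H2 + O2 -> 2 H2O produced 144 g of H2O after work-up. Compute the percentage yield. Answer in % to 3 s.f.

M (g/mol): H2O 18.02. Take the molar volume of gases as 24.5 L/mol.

n(H2) = 591.3 / 24.5 = 24.13 mol
n(O2) = 157.1 / 24.5 = 6.412 mol
n/ν → H2: 12.07, O2: 6.412; O2 is limiting.
theoretical n(H2O) = (2/1) × 6.412 = 12.82 mol → 231.0 g
% yield = 144 / 231.0 × 100 = 62.34 %

62.3 %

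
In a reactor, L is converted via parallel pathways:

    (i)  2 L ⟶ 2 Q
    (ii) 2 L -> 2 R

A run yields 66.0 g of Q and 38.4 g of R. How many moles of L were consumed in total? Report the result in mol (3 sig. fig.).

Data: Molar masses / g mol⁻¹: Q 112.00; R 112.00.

0.932 mol

n(Q) = 66.0 / 112.00 = 0.5893 mol
n(R) = 38.4 / 112.00 = 0.3429 mol
n(L) via (i) = (2/2)×0.5893 = 0.5893 mol
n(L) via (ii) = (2/2)×0.3429 = 0.3429 mol
total n(L) = 0.5893 + 0.3429 = 0.9322 mol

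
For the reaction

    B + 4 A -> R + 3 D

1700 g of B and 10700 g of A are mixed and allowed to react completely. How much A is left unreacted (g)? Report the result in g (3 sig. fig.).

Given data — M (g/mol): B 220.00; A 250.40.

2960 g

n(B) = 1700 / 220.00 = 7.727 mol
n(A) = 10700 / 250.40 = 42.73 mol
n/ν → B: 7.727, A: 10.68; B is limiting.
A consumed = (4/1) × 7.727 = 30.91 mol
A remaining = 42.73 − 30.91 = 11.82 mol
mass = 11.82 × 250.40 = 2960 g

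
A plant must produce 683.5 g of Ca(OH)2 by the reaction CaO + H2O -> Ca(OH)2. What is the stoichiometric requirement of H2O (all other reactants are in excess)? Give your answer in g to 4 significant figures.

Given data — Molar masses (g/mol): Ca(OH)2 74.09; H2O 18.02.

n(Ca(OH)2) = 683.5 / 74.09 = 9.225 mol
n(H2O) = (1/1) × 9.225 = 9.225 mol
mass = 9.225 × 18.02 = 166.2 g

166.2 g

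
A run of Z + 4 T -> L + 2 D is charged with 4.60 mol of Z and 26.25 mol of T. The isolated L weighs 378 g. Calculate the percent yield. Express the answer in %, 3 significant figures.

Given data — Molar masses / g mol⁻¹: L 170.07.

n(Z) = 4.600 mol
n(T) = 26.25 mol
n/ν for Z = 4.600/1 = 4.600
n/ν for T = 26.25/4 = 6.563
Smallest n/ν is Z → limiting reagent.
theoretical n(L) = (1/1) × 4.600 = 4.600 mol → 782.3 g
% yield = 378 / 782.3 × 100 = 48.32 %

48.3 %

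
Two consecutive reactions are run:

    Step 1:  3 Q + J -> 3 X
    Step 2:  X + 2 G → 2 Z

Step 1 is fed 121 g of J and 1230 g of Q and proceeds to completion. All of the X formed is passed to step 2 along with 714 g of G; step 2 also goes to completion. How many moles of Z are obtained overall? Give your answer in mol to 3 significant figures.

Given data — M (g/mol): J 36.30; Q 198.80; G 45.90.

12.4 mol

Step 1:
n(J) = 121.0 / 36.30 = 3.333 mol
n(Q) = 1230 / 198.80 = 6.187 mol
n/ν for J = 3.333/1 = 3.333
n/ν for Q = 6.187/3 = 2.062
Smallest n/ν is Q → limiting reagent.
n(X) produced = (3/3) × 6.187 = 6.187 mol
Step 2:
n(X) available = 6.187 mol
n(G) = 714.0 / 45.90 = 15.56 mol
n/ν for X = 6.187/1 = 6.187
n/ν for G = 15.56/2 = 7.780
Smallest n/ν is X → limiting reagent.
n(Z) = (2/1) × 6.187 = 12.37 mol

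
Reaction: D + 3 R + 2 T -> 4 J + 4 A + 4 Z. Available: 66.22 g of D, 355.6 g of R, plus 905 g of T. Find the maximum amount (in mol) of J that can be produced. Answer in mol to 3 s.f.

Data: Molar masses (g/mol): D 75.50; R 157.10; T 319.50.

n(D) = 66.22 / 75.50 = 0.8771 mol
n(R) = 355.6 / 157.10 = 2.264 mol
n(T) = 905.0 / 319.50 = 2.833 mol
n/ν → D: 0.8771, R: 0.7547, T: 1.417; R is limiting.
n(J) = (4/3) × 2.264 = 3.019 mol

3.02 mol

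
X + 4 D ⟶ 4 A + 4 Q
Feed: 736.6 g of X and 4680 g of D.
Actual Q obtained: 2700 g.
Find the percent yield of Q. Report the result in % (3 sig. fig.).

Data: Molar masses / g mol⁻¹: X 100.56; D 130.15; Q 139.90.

n(X) = 736.6 / 100.56 = 7.325 mol
n(D) = 4680 / 130.15 = 35.96 mol
n/ν for X = 7.325/1 = 7.325
n/ν for D = 35.96/4 = 8.990
Smallest n/ν is X → limiting reagent.
theoretical n(Q) = (4/1) × 7.325 = 29.30 mol → 4099 g
% yield = 2700 / 4099 × 100 = 65.87 %

65.9 %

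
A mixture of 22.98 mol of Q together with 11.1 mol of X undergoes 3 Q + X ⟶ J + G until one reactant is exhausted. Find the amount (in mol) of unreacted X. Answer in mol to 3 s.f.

n(Q) = 22.98 mol
n(X) = 11.10 mol
n/ν → Q: 7.660, X: 11.10; Q is limiting.
X consumed = (1/3) × 22.98 = 7.660 mol
X remaining = 11.10 − 7.660 = 3.440 mol

3.44 mol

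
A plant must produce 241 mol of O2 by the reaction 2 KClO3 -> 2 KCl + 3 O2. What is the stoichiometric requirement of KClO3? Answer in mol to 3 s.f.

n(O2) = 241.0 mol
n(KClO3) = (2/3) × 241.0 = 160.7 mol

161 mol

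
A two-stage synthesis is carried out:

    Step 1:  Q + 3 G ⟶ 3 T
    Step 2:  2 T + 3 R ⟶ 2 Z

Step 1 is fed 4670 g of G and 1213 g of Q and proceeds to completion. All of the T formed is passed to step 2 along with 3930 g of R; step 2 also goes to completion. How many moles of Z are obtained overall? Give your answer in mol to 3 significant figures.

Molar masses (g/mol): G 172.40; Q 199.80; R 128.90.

18.2 mol

Step 1:
n(G) = 4670 / 172.40 = 27.09 mol
n(Q) = 1213 / 199.80 = 6.071 mol
n/ν → G: 9.030, Q: 6.071; Q is limiting.
n(T) produced = (3/1) × 6.071 = 18.21 mol
Step 2:
n(T) available = 18.21 mol
n(R) = 3930 / 128.90 = 30.49 mol
n/ν → T: 9.105, R: 10.16; T is limiting.
n(Z) = (2/2) × 18.21 = 18.21 mol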